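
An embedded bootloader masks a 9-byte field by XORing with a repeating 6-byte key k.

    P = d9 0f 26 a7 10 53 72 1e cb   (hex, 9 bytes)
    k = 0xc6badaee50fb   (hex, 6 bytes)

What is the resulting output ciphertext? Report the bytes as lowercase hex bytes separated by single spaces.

The 6-byte key repeats, so the effective keystream is c6 ba da ee 50 fb c6 ba da.
byte 0: d9 XOR c6 = 1f
byte 1: 0f XOR ba = b5
byte 2: 26 XOR da = fc
byte 3: a7 XOR ee = 49
byte 4: 10 XOR 50 = 40
byte 5: 53 XOR fb = a8
byte 6: 72 XOR c6 = b4
byte 7: 1e XOR ba = a4
byte 8: cb XOR da = 11

1f b5 fc 49 40 a8 b4 a4 11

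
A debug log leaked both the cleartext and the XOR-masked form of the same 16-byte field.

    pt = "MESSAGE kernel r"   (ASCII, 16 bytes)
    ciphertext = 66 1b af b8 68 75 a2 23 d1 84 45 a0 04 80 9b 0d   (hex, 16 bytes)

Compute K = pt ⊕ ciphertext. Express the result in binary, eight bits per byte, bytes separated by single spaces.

Since ciphertext = pt ⊕ K, XORing both sides with pt gives K = pt ⊕ ciphertext.
01001101 XOR 01100110 = 00101011
01000101 XOR 00011011 = 01011110
01010011 XOR 10101111 = 11111100
01010011 XOR 10111000 = 11101011
01000001 XOR 01101000 = 00101001
01000111 XOR 01110101 = 00110010
01000101 XOR 10100010 = 11100111
00100000 XOR 00100011 = 00000011
01101011 XOR 11010001 = 10111010
01100101 XOR 10000100 = 11100001
01110010 XOR 01000101 = 00110111
01101110 XOR 10100000 = 11001110
01100101 XOR 00000100 = 01100001
01101100 XOR 10000000 = 11101100
00100000 XOR 10011011 = 10111011
01110010 XOR 00001101 = 01111111

00101011 01011110 11111100 11101011 00101001 00110010 11100111 00000011 10111010 11100001 00110111 11001110 01100001 11101100 10111011 01111111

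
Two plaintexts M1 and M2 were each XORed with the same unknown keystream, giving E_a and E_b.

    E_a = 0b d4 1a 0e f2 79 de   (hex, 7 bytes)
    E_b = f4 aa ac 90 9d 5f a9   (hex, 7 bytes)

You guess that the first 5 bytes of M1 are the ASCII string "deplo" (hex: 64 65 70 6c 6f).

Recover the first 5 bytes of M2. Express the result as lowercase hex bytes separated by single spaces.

9b 1b c6 f2 00

First, E_a ⊕ E_b = (M1 ⊕ K) ⊕ (M2 ⊕ K) = M1 ⊕ M2, so the key drops out. Then M2 = (M1 ⊕ M2) ⊕ M1 over the first 5 bytes.
byte 0: (0b XOR f4) XOR 64 = ff XOR 64 = 9b
byte 1: (d4 XOR aa) XOR 65 = 7e XOR 65 = 1b
byte 2: (1a XOR ac) XOR 70 = b6 XOR 70 = c6
byte 3: (0e XOR 90) XOR 6c = 9e XOR 6c = f2
byte 4: (f2 XOR 9d) XOR 6f = 6f XOR 6f = 00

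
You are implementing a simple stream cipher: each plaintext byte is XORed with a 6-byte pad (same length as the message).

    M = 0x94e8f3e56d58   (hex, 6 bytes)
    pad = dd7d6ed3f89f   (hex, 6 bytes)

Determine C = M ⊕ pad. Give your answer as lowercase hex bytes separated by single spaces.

XOR is its own inverse, so applying the key byte-wise gives the result directly.
10010100 xor 11011101 = 01001001
11101000 xor 01111101 = 10010101
11110011 xor 01101110 = 10011101
11100101 xor 11010011 = 00110110
01101101 xor 11111000 = 10010101
01011000 xor 10011111 = 11000111

49 95 9d 36 95 c7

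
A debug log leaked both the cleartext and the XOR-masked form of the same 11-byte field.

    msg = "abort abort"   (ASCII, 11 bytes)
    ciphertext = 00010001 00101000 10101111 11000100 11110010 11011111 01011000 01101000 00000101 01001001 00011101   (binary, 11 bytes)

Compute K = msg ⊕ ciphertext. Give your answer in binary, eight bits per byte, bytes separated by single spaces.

01110000 01001010 11000000 10110110 10000110 11111111 00111001 00001010 01101010 00111011 01101001

Since ciphertext = msg ⊕ K, XORing both sides with msg gives K = msg ⊕ ciphertext.
 97 XOR  17 = 112
 98 XOR  40 =  74
111 XOR 175 = 192
114 XOR 196 = 182
116 XOR 242 = 134
 32 XOR 223 = 255
 97 XOR  88 =  57
 98 XOR 104 =  10
111 XOR   5 = 106
114 XOR  73 =  59
116 XOR  29 = 105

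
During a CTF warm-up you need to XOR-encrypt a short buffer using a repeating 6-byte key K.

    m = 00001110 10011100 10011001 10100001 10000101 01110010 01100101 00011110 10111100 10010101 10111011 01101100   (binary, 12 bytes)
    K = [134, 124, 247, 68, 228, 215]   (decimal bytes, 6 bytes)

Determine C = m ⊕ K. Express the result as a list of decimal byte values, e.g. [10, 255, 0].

[136, 224, 110, 229, 97, 165, 227, 98, 75, 209, 95, 187]

The 6-byte key repeats, so the effective keystream is 86 7c f7 44 e4 d7 86 7c f7 44 e4 d7.
byte 0: 0e xor 86 = 88
byte 1: 9c xor 7c = e0
byte 2: 99 xor f7 = 6e
byte 3: a1 xor 44 = e5
byte 4: 85 xor e4 = 61
byte 5: 72 xor d7 = a5
byte 6: 65 xor 86 = e3
byte 7: 1e xor 7c = 62
byte 8: bc xor f7 = 4b
byte 9: 95 xor 44 = d1
byte 10: bb xor e4 = 5f
byte 11: 6c xor d7 = bb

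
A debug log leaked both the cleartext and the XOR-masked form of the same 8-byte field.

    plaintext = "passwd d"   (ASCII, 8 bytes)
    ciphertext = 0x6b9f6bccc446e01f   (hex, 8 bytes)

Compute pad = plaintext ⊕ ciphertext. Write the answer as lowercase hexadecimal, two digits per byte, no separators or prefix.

1bfe18bfb322c07b

Since ciphertext = plaintext ⊕ pad, XORing both sides with plaintext gives pad = plaintext ⊕ ciphertext.
byte 0: 112 ^ 107 =  27
byte 1:  97 ^ 159 = 254
byte 2: 115 ^ 107 =  24
byte 3: 115 ^ 204 = 191
byte 4: 119 ^ 196 = 179
byte 5: 100 ^  70 =  34
byte 6:  32 ^ 224 = 192
byte 7: 100 ^  31 = 123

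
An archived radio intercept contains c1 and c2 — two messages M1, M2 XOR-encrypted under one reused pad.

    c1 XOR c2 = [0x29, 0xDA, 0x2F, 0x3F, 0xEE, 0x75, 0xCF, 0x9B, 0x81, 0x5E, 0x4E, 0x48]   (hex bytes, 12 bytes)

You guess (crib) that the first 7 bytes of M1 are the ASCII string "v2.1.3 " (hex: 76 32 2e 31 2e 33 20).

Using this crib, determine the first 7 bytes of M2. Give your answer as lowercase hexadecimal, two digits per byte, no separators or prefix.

Since c1 ⊕ c2 = M1 ⊕ M2, XORing with the guessed M1 bytes yields the corresponding M2 bytes: M2 = (c1 ⊕ c2) ⊕ M1.
byte 0: 29 ⊕ 76 = 5f
byte 1: da ⊕ 32 = e8
byte 2: 2f ⊕ 2e = 01
byte 3: 3f ⊕ 31 = 0e
byte 4: ee ⊕ 2e = c0
byte 5: 75 ⊕ 33 = 46
byte 6: cf ⊕ 20 = ef

5fe8010ec046ef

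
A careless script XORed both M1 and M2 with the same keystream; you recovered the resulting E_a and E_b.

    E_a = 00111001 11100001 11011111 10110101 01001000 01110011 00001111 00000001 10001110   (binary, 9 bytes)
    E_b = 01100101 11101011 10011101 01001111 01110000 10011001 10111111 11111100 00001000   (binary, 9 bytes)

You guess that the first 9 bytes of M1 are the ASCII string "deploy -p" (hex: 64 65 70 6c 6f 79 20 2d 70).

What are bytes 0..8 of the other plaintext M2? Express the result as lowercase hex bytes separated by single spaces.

38 6f 32 96 57 93 90 d0 f6

First, E_a ⊕ E_b = (M1 ⊕ K) ⊕ (M2 ⊕ K) = M1 ⊕ M2, so the key drops out. Then M2 = (M1 ⊕ M2) ⊕ M1 over the first 9 bytes.
byte 0: (39 ⊕ 65) ⊕ 64 = 5c ⊕ 64 = 38
byte 1: (e1 ⊕ eb) ⊕ 65 = 0a ⊕ 65 = 6f
byte 2: (df ⊕ 9d) ⊕ 70 = 42 ⊕ 70 = 32
byte 3: (b5 ⊕ 4f) ⊕ 6c = fa ⊕ 6c = 96
byte 4: (48 ⊕ 70) ⊕ 6f = 38 ⊕ 6f = 57
byte 5: (73 ⊕ 99) ⊕ 79 = ea ⊕ 79 = 93
byte 6: (0f ⊕ bf) ⊕ 20 = b0 ⊕ 20 = 90
byte 7: (01 ⊕ fc) ⊕ 2d = fd ⊕ 2d = d0
byte 8: (8e ⊕ 08) ⊕ 70 = 86 ⊕ 70 = f6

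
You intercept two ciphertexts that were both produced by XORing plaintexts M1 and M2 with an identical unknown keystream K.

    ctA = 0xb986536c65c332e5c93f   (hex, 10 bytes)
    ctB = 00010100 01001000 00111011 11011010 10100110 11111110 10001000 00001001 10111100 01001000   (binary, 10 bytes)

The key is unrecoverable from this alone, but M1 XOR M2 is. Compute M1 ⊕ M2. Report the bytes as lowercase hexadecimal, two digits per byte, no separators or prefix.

ctA ⊕ ctB = (M1 ⊕ K) ⊕ (M2 ⊕ K) = M1 ⊕ M2 — the shared key cancels under XOR.
b9 XOR 14 = ad
86 XOR 48 = ce
53 XOR 3b = 68
6c XOR da = b6
65 XOR a6 = c3
c3 XOR fe = 3d
32 XOR 88 = ba
e5 XOR 09 = ec
c9 XOR bc = 75
3f XOR 48 = 77

adce68b6c33dbaec7577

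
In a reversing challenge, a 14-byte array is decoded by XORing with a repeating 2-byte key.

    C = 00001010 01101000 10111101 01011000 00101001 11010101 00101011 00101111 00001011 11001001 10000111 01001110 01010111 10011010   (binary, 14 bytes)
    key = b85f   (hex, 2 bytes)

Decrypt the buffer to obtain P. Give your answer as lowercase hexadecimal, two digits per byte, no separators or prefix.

The 2-byte key repeats, so the effective keystream is b8 5f b8 5f b8 5f b8 5f b8 5f b8 5f b8 5f.
byte 0: 00001010 ^ 10111000 = 10110010
byte 1: 01101000 ^ 01011111 = 00110111
byte 2: 10111101 ^ 10111000 = 00000101
byte 3: 01011000 ^ 01011111 = 00000111
byte 4: 00101001 ^ 10111000 = 10010001
byte 5: 11010101 ^ 01011111 = 10001010
byte 6: 00101011 ^ 10111000 = 10010011
byte 7: 00101111 ^ 01011111 = 01110000
byte 8: 00001011 ^ 10111000 = 10110011
byte 9: 11001001 ^ 01011111 = 10010110
byte 10: 10000111 ^ 10111000 = 00111111
byte 11: 01001110 ^ 01011111 = 00010001
byte 12: 01010111 ^ 10111000 = 11101111
byte 13: 10011010 ^ 01011111 = 11000101

b2370507918a9370b3963f11efc5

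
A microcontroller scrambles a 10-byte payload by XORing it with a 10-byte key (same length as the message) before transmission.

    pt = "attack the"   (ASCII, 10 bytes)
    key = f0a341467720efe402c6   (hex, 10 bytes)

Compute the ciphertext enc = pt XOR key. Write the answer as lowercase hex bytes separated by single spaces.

91 d7 35 27 14 4b cf 90 6a a3

 97 ⊕ 240 = 145
116 ⊕ 163 = 215
116 ⊕  65 =  53
 97 ⊕  70 =  39
 99 ⊕ 119 =  20
107 ⊕  32 =  75
 32 ⊕ 239 = 207
116 ⊕ 228 = 144
104 ⊕   2 = 106
101 ⊕ 198 = 163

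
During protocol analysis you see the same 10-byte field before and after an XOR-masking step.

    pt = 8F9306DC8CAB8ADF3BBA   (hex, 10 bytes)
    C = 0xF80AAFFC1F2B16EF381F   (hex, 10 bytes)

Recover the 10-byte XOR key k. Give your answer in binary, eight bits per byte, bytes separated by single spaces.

Since C = pt ⊕ k, XORing both sides with pt gives k = pt ⊕ C.
8f XOR f8 = 77
93 XOR 0a = 99
06 XOR af = a9
dc XOR fc = 20
8c XOR 1f = 93
ab XOR 2b = 80
8a XOR 16 = 9c
df XOR ef = 30
3b XOR 38 = 03
ba XOR 1f = a5

01110111 10011001 10101001 00100000 10010011 10000000 10011100 00110000 00000011 10100101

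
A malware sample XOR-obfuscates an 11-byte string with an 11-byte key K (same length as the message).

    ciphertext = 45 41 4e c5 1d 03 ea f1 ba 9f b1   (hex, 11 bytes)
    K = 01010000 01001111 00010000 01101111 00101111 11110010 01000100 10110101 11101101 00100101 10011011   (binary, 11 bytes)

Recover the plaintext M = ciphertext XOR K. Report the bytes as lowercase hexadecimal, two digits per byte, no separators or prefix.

150e5eaa32f1ae4457ba2a

XOR is its own inverse, so applying the key byte-wise gives the result directly.
45 ^ 50 = 15
41 ^ 4f = 0e
4e ^ 10 = 5e
c5 ^ 6f = aa
1d ^ 2f = 32
03 ^ f2 = f1
ea ^ 44 = ae
f1 ^ b5 = 44
ba ^ ed = 57
9f ^ 25 = ba
b1 ^ 9b = 2a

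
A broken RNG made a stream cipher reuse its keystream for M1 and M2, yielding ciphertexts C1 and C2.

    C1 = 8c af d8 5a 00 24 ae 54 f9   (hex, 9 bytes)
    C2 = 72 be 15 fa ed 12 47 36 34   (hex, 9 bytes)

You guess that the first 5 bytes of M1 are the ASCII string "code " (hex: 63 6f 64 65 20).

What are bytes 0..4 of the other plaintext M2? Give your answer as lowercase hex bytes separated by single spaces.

First, C1 ⊕ C2 = (M1 ⊕ K) ⊕ (M2 ⊕ K) = M1 ⊕ M2, so the key drops out. Then M2 = (M1 ⊕ M2) ⊕ M1 over the first 5 bytes.
byte 0: (8c ⊕ 72) ⊕ 63 = fe ⊕ 63 = 9d
byte 1: (af ⊕ be) ⊕ 6f = 11 ⊕ 6f = 7e
byte 2: (d8 ⊕ 15) ⊕ 64 = cd ⊕ 64 = a9
byte 3: (5a ⊕ fa) ⊕ 65 = a0 ⊕ 65 = c5
byte 4: (00 ⊕ ed) ⊕ 20 = ed ⊕ 20 = cd

9d 7e a9 c5 cd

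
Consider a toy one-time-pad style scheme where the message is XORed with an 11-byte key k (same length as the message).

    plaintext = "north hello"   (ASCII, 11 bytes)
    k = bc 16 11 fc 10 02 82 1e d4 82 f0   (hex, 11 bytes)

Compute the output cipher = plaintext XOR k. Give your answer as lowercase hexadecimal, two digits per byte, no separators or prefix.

d27963887822ea7bb8ee9f

XOR is its own inverse, so applying the key byte-wise gives the result directly.
byte 0: 110 ⊕ 188 = 210
byte 1: 111 ⊕  22 = 121
byte 2: 114 ⊕  17 =  99
byte 3: 116 ⊕ 252 = 136
byte 4: 104 ⊕  16 = 120
byte 5:  32 ⊕   2 =  34
byte 6: 104 ⊕ 130 = 234
byte 7: 101 ⊕  30 = 123
byte 8: 108 ⊕ 212 = 184
byte 9: 108 ⊕ 130 = 238
byte 10: 111 ⊕ 240 = 159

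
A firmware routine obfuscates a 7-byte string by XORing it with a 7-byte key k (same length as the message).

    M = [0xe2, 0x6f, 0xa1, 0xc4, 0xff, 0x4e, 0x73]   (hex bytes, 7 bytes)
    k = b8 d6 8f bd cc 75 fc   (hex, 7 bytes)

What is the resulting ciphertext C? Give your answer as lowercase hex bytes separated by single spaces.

XOR is its own inverse, so applying the key byte-wise gives the result directly.
e2 xor b8 = 5a
6f xor d6 = b9
a1 xor 8f = 2e
c4 xor bd = 79
ff xor cc = 33
4e xor 75 = 3b
73 xor fc = 8f

5a b9 2e 79 33 3b 8f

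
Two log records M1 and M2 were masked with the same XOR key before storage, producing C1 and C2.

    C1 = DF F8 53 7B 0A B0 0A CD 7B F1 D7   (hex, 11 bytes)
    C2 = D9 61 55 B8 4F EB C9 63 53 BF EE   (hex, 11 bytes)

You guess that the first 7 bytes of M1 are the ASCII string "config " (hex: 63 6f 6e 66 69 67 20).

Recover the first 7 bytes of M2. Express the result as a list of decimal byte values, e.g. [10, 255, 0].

First, C1 ⊕ C2 = (M1 ⊕ K) ⊕ (M2 ⊕ K) = M1 ⊕ M2, so the key drops out. Then M2 = (M1 ⊕ M2) ⊕ M1 over the first 7 bytes.
byte 0: (df ⊕ d9) ⊕ 63 = 06 ⊕ 63 = 65
byte 1: (f8 ⊕ 61) ⊕ 6f = 99 ⊕ 6f = f6
byte 2: (53 ⊕ 55) ⊕ 6e = 06 ⊕ 6e = 68
byte 3: (7b ⊕ b8) ⊕ 66 = c3 ⊕ 66 = a5
byte 4: (0a ⊕ 4f) ⊕ 69 = 45 ⊕ 69 = 2c
byte 5: (b0 ⊕ eb) ⊕ 67 = 5b ⊕ 67 = 3c
byte 6: (0a ⊕ c9) ⊕ 20 = c3 ⊕ 20 = e3

[101, 246, 104, 165, 44, 60, 227]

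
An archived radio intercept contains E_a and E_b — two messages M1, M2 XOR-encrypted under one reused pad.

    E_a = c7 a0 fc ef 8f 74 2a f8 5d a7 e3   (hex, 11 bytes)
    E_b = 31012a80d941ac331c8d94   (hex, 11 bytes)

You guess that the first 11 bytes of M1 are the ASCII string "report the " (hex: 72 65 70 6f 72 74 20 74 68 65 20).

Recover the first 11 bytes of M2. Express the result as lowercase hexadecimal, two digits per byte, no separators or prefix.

First, E_a ⊕ E_b = (M1 ⊕ K) ⊕ (M2 ⊕ K) = M1 ⊕ M2, so the key drops out. Then M2 = (M1 ⊕ M2) ⊕ M1 over the first 11 bytes.
byte 0: (c7 XOR 31) XOR 72 = f6 XOR 72 = 84
byte 1: (a0 XOR 01) XOR 65 = a1 XOR 65 = c4
byte 2: (fc XOR 2a) XOR 70 = d6 XOR 70 = a6
byte 3: (ef XOR 80) XOR 6f = 6f XOR 6f = 00
byte 4: (8f XOR d9) XOR 72 = 56 XOR 72 = 24
byte 5: (74 XOR 41) XOR 74 = 35 XOR 74 = 41
byte 6: (2a XOR ac) XOR 20 = 86 XOR 20 = a6
byte 7: (f8 XOR 33) XOR 74 = cb XOR 74 = bf
byte 8: (5d XOR 1c) XOR 68 = 41 XOR 68 = 29
byte 9: (a7 XOR 8d) XOR 65 = 2a XOR 65 = 4f
byte 10: (e3 XOR 94) XOR 20 = 77 XOR 20 = 57

84c4a6002441a6bf294f57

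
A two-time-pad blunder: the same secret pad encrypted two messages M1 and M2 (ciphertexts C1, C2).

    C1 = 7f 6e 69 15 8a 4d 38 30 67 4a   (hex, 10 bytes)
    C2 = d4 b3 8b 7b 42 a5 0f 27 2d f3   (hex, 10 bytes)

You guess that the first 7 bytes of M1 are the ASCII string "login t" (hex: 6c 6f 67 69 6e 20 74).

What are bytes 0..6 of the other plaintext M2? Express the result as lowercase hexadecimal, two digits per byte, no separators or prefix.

First, C1 ⊕ C2 = (M1 ⊕ K) ⊕ (M2 ⊕ K) = M1 ⊕ M2, so the key drops out. Then M2 = (M1 ⊕ M2) ⊕ M1 over the first 7 bytes.
byte 0: (7f xor d4) xor 6c = ab xor 6c = c7
byte 1: (6e xor b3) xor 6f = dd xor 6f = b2
byte 2: (69 xor 8b) xor 67 = e2 xor 67 = 85
byte 3: (15 xor 7b) xor 69 = 6e xor 69 = 07
byte 4: (8a xor 42) xor 6e = c8 xor 6e = a6
byte 5: (4d xor a5) xor 20 = e8 xor 20 = c8
byte 6: (38 xor 0f) xor 74 = 37 xor 74 = 43

c7b28507a6c843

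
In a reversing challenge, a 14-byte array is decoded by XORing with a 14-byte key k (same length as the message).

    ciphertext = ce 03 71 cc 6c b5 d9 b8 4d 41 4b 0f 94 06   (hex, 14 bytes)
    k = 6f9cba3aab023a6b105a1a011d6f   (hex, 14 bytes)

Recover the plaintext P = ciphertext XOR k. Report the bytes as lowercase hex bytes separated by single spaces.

a1 9f cb f6 c7 b7 e3 d3 5d 1b 51 0e 89 69

ce ⊕ 6f = a1
03 ⊕ 9c = 9f
71 ⊕ ba = cb
cc ⊕ 3a = f6
6c ⊕ ab = c7
b5 ⊕ 02 = b7
d9 ⊕ 3a = e3
b8 ⊕ 6b = d3
4d ⊕ 10 = 5d
41 ⊕ 5a = 1b
4b ⊕ 1a = 51
0f ⊕ 01 = 0e
94 ⊕ 1d = 89
06 ⊕ 6f = 69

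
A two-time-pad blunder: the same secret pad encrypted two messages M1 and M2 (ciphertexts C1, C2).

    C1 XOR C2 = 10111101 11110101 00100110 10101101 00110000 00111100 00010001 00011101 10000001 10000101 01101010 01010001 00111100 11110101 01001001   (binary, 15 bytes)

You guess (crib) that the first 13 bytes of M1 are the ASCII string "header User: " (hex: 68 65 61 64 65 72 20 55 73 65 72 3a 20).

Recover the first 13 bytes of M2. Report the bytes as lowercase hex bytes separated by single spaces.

Since C1 ⊕ C2 = M1 ⊕ M2, XORing with the guessed M1 bytes yields the corresponding M2 bytes: M2 = (C1 ⊕ C2) ⊕ M1.
bd XOR 68 = d5
f5 XOR 65 = 90
26 XOR 61 = 47
ad XOR 64 = c9
30 XOR 65 = 55
3c XOR 72 = 4e
11 XOR 20 = 31
1d XOR 55 = 48
81 XOR 73 = f2
85 XOR 65 = e0
6a XOR 72 = 18
51 XOR 3a = 6b
3c XOR 20 = 1c

d5 90 47 c9 55 4e 31 48 f2 e0 18 6b 1c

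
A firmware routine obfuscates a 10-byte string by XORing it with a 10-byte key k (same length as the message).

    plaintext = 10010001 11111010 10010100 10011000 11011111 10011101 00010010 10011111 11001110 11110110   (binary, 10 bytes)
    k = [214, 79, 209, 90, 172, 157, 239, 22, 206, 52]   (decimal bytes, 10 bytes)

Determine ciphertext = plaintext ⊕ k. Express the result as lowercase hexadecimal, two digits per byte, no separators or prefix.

byte 0: 91 XOR d6 = 47
byte 1: fa XOR 4f = b5
byte 2: 94 XOR d1 = 45
byte 3: 98 XOR 5a = c2
byte 4: df XOR ac = 73
byte 5: 9d XOR 9d = 00
byte 6: 12 XOR ef = fd
byte 7: 9f XOR 16 = 89
byte 8: ce XOR ce = 00
byte 9: f6 XOR 34 = c2

47b545c27300fd8900c2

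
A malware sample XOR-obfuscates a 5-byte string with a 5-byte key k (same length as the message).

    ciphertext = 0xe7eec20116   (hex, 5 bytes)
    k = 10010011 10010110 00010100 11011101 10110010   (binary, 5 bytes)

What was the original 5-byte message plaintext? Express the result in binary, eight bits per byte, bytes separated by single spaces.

01110100 01111000 11010110 11011100 10100100

XOR is its own inverse, so applying the key byte-wise gives the result directly.
e7 ^ 93 = 74
ee ^ 96 = 78
c2 ^ 14 = d6
01 ^ dd = dc
16 ^ b2 = a4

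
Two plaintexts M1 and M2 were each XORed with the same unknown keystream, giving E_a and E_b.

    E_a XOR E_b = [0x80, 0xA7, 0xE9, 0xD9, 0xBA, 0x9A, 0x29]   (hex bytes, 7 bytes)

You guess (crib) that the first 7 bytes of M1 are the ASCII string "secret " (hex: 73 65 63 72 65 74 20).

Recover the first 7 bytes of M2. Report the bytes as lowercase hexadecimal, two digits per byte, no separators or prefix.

Since E_a ⊕ E_b = M1 ⊕ M2, XORing with the guessed M1 bytes yields the corresponding M2 bytes: M2 = (E_a ⊕ E_b) ⊕ M1.
80 ⊕ 73 = f3
a7 ⊕ 65 = c2
e9 ⊕ 63 = 8a
d9 ⊕ 72 = ab
ba ⊕ 65 = df
9a ⊕ 74 = ee
29 ⊕ 20 = 09

f3c28aabdfee09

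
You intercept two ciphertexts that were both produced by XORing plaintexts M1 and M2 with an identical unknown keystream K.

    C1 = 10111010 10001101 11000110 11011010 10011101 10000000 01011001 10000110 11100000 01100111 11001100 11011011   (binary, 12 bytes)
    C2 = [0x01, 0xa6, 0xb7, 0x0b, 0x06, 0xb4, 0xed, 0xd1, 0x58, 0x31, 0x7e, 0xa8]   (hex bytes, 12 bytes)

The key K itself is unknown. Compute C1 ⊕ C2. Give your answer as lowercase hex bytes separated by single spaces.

bb 2b 71 d1 9b 34 b4 57 b8 56 b2 73

C1 ⊕ C2 = (M1 ⊕ K) ⊕ (M2 ⊕ K) = M1 ⊕ M2 — the shared key cancels under XOR.
ba XOR 01 = bb
8d XOR a6 = 2b
c6 XOR b7 = 71
da XOR 0b = d1
9d XOR 06 = 9b
80 XOR b4 = 34
59 XOR ed = b4
86 XOR d1 = 57
e0 XOR 58 = b8
67 XOR 31 = 56
cc XOR 7e = b2
db XOR a8 = 73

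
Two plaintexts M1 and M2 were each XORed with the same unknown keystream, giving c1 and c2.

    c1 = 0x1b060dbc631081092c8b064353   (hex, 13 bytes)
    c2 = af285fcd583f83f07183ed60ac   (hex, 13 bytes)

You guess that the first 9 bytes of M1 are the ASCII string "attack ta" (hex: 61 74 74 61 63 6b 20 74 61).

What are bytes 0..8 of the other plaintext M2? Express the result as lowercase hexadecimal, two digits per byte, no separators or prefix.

First, c1 ⊕ c2 = (M1 ⊕ K) ⊕ (M2 ⊕ K) = M1 ⊕ M2, so the key drops out. Then M2 = (M1 ⊕ M2) ⊕ M1 over the first 9 bytes.
byte 0: (1b ⊕ af) ⊕ 61 = b4 ⊕ 61 = d5
byte 1: (06 ⊕ 28) ⊕ 74 = 2e ⊕ 74 = 5a
byte 2: (0d ⊕ 5f) ⊕ 74 = 52 ⊕ 74 = 26
byte 3: (bc ⊕ cd) ⊕ 61 = 71 ⊕ 61 = 10
byte 4: (63 ⊕ 58) ⊕ 63 = 3b ⊕ 63 = 58
byte 5: (10 ⊕ 3f) ⊕ 6b = 2f ⊕ 6b = 44
byte 6: (81 ⊕ 83) ⊕ 20 = 02 ⊕ 20 = 22
byte 7: (09 ⊕ f0) ⊕ 74 = f9 ⊕ 74 = 8d
byte 8: (2c ⊕ 71) ⊕ 61 = 5d ⊕ 61 = 3c

d55a26105844228d3c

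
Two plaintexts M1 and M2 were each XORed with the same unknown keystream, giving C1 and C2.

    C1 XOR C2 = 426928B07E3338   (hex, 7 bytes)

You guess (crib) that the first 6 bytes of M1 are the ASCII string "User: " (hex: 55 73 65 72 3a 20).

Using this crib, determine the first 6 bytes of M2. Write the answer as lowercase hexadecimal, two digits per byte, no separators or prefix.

171a4dc24413

Since C1 ⊕ C2 = M1 ⊕ M2, XORing with the guessed M1 bytes yields the corresponding M2 bytes: M2 = (C1 ⊕ C2) ⊕ M1.
byte 0: 42 XOR 55 = 17
byte 1: 69 XOR 73 = 1a
byte 2: 28 XOR 65 = 4d
byte 3: b0 XOR 72 = c2
byte 4: 7e XOR 3a = 44
byte 5: 33 XOR 20 = 13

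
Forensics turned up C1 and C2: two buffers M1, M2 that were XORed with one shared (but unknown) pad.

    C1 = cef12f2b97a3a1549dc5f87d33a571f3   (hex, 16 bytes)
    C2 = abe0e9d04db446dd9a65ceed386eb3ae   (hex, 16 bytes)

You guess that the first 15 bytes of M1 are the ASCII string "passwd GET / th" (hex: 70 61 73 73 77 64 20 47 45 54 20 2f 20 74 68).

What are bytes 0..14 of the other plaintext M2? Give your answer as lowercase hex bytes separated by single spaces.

15 70 b5 88 ad 73 c7 ce 42 f4 16 bf 2b bf aa

First, C1 ⊕ C2 = (M1 ⊕ K) ⊕ (M2 ⊕ K) = M1 ⊕ M2, so the key drops out. Then M2 = (M1 ⊕ M2) ⊕ M1 over the first 15 bytes.
byte 0: (ce ⊕ ab) ⊕ 70 = 65 ⊕ 70 = 15
byte 1: (f1 ⊕ e0) ⊕ 61 = 11 ⊕ 61 = 70
byte 2: (2f ⊕ e9) ⊕ 73 = c6 ⊕ 73 = b5
byte 3: (2b ⊕ d0) ⊕ 73 = fb ⊕ 73 = 88
byte 4: (97 ⊕ 4d) ⊕ 77 = da ⊕ 77 = ad
byte 5: (a3 ⊕ b4) ⊕ 64 = 17 ⊕ 64 = 73
byte 6: (a1 ⊕ 46) ⊕ 20 = e7 ⊕ 20 = c7
byte 7: (54 ⊕ dd) ⊕ 47 = 89 ⊕ 47 = ce
byte 8: (9d ⊕ 9a) ⊕ 45 = 07 ⊕ 45 = 42
byte 9: (c5 ⊕ 65) ⊕ 54 = a0 ⊕ 54 = f4
byte 10: (f8 ⊕ ce) ⊕ 20 = 36 ⊕ 20 = 16
byte 11: (7d ⊕ ed) ⊕ 2f = 90 ⊕ 2f = bf
byte 12: (33 ⊕ 38) ⊕ 20 = 0b ⊕ 20 = 2b
byte 13: (a5 ⊕ 6e) ⊕ 74 = cb ⊕ 74 = bf
byte 14: (71 ⊕ b3) ⊕ 68 = c2 ⊕ 68 = aa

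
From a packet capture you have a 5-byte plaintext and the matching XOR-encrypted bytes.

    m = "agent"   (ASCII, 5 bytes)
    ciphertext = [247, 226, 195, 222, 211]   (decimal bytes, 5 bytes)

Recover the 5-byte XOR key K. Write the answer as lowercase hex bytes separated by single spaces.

Since ciphertext = m ⊕ K, XORing both sides with m gives K = m ⊕ ciphertext.
61 xor f7 = 96
67 xor e2 = 85
65 xor c3 = a6
6e xor de = b0
74 xor d3 = a7

96 85 a6 b0 a7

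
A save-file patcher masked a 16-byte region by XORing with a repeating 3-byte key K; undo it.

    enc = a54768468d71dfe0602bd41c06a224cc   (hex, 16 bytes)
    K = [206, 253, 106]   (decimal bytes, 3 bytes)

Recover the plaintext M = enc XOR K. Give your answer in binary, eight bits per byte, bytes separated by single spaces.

The 3-byte key repeats, so the effective keystream is ce fd 6a ce fd 6a ce fd 6a ce fd 6a ce fd 6a ce.
byte 0: 165 xor 206 = 107
byte 1:  71 xor 253 = 186
byte 2: 104 xor 106 =   2
byte 3:  70 xor 206 = 136
byte 4: 141 xor 253 = 112
byte 5: 113 xor 106 =  27
byte 6: 223 xor 206 =  17
byte 7: 224 xor 253 =  29
byte 8:  96 xor 106 =  10
byte 9:  43 xor 206 = 229
byte 10: 212 xor 253 =  41
byte 11:  28 xor 106 = 118
byte 12:   6 xor 206 = 200
byte 13: 162 xor 253 =  95
byte 14:  36 xor 106 =  78
byte 15: 204 xor 206 =   2

01101011 10111010 00000010 10001000 01110000 00011011 00010001 00011101 00001010 11100101 00101001 01110110 11001000 01011111 01001110 00000010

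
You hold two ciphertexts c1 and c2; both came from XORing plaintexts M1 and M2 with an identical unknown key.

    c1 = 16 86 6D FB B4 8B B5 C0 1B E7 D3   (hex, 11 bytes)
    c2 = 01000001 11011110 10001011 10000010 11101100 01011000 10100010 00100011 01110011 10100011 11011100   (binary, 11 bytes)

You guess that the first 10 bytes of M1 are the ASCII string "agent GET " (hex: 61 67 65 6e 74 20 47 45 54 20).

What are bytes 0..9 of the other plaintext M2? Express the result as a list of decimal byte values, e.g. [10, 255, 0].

First, c1 ⊕ c2 = (M1 ⊕ K) ⊕ (M2 ⊕ K) = M1 ⊕ M2, so the key drops out. Then M2 = (M1 ⊕ M2) ⊕ M1 over the first 10 bytes.
byte 0: (16 XOR 41) XOR 61 = 57 XOR 61 = 36
byte 1: (86 XOR de) XOR 67 = 58 XOR 67 = 3f
byte 2: (6d XOR 8b) XOR 65 = e6 XOR 65 = 83
byte 3: (fb XOR 82) XOR 6e = 79 XOR 6e = 17
byte 4: (b4 XOR ec) XOR 74 = 58 XOR 74 = 2c
byte 5: (8b XOR 58) XOR 20 = d3 XOR 20 = f3
byte 6: (b5 XOR a2) XOR 47 = 17 XOR 47 = 50
byte 7: (c0 XOR 23) XOR 45 = e3 XOR 45 = a6
byte 8: (1b XOR 73) XOR 54 = 68 XOR 54 = 3c
byte 9: (e7 XOR a3) XOR 20 = 44 XOR 20 = 64

[54, 63, 131, 23, 44, 243, 80, 166, 60, 100]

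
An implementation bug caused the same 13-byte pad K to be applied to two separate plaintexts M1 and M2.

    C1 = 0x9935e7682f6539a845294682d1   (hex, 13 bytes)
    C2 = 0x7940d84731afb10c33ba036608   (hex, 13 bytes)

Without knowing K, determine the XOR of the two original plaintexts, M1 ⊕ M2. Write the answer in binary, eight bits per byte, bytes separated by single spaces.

11100000 01110101 00111111 00101111 00011110 11001010 10001000 10100100 01110110 10010011 01000101 11100100 11011001

C1 ⊕ C2 = (M1 ⊕ K) ⊕ (M2 ⊕ K) = M1 ⊕ M2 — the shared key cancels under XOR.
99 XOR 79 = e0
35 XOR 40 = 75
e7 XOR d8 = 3f
68 XOR 47 = 2f
2f XOR 31 = 1e
65 XOR af = ca
39 XOR b1 = 88
a8 XOR 0c = a4
45 XOR 33 = 76
29 XOR ba = 93
46 XOR 03 = 45
82 XOR 66 = e4
d1 XOR 08 = d9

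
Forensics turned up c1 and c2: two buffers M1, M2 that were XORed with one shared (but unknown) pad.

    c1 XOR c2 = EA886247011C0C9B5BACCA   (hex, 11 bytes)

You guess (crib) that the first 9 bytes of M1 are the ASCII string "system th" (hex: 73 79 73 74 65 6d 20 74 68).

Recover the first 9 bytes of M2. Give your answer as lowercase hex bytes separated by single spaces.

Since c1 ⊕ c2 = M1 ⊕ M2, XORing with the guessed M1 bytes yields the corresponding M2 bytes: M2 = (c1 ⊕ c2) ⊕ M1.
ea ^ 73 = 99
88 ^ 79 = f1
62 ^ 73 = 11
47 ^ 74 = 33
01 ^ 65 = 64
1c ^ 6d = 71
0c ^ 20 = 2c
9b ^ 74 = ef
5b ^ 68 = 33

99 f1 11 33 64 71 2c ef 33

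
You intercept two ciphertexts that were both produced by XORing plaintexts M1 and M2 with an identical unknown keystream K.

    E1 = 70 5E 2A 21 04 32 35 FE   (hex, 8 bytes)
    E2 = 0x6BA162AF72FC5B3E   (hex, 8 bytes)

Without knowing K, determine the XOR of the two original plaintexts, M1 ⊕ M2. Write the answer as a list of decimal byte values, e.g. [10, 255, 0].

[27, 255, 72, 142, 118, 206, 110, 192]

E1 ⊕ E2 = (M1 ⊕ K) ⊕ (M2 ⊕ K) = M1 ⊕ M2 — the shared key cancels under XOR.
70 ⊕ 6b = 1b
5e ⊕ a1 = ff
2a ⊕ 62 = 48
21 ⊕ af = 8e
04 ⊕ 72 = 76
32 ⊕ fc = ce
35 ⊕ 5b = 6e
fe ⊕ 3e = c0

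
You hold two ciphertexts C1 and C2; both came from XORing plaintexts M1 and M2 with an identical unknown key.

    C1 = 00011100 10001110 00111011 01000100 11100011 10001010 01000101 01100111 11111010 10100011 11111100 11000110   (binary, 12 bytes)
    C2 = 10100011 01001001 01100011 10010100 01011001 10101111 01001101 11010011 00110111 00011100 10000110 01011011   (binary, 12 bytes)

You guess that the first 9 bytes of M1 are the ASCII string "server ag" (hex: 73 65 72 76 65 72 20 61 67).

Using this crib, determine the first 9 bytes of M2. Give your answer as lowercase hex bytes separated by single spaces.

First, C1 ⊕ C2 = (M1 ⊕ K) ⊕ (M2 ⊕ K) = M1 ⊕ M2, so the key drops out. Then M2 = (M1 ⊕ M2) ⊕ M1 over the first 9 bytes.
byte 0: (1c ^ a3) ^ 73 = bf ^ 73 = cc
byte 1: (8e ^ 49) ^ 65 = c7 ^ 65 = a2
byte 2: (3b ^ 63) ^ 72 = 58 ^ 72 = 2a
byte 3: (44 ^ 94) ^ 76 = d0 ^ 76 = a6
byte 4: (e3 ^ 59) ^ 65 = ba ^ 65 = df
byte 5: (8a ^ af) ^ 72 = 25 ^ 72 = 57
byte 6: (45 ^ 4d) ^ 20 = 08 ^ 20 = 28
byte 7: (67 ^ d3) ^ 61 = b4 ^ 61 = d5
byte 8: (fa ^ 37) ^ 67 = cd ^ 67 = aa

cc a2 2a a6 df 57 28 d5 aa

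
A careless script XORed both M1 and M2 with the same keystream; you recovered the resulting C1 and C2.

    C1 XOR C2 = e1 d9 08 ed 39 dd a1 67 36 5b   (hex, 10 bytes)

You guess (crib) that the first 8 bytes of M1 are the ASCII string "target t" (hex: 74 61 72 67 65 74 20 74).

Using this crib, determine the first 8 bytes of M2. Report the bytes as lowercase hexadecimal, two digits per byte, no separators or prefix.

95b87a8a5ca98113

Since C1 ⊕ C2 = M1 ⊕ M2, XORing with the guessed M1 bytes yields the corresponding M2 bytes: M2 = (C1 ⊕ C2) ⊕ M1.
byte 0: 11100001 ⊕ 01110100 = 10010101
byte 1: 11011001 ⊕ 01100001 = 10111000
byte 2: 00001000 ⊕ 01110010 = 01111010
byte 3: 11101101 ⊕ 01100111 = 10001010
byte 4: 00111001 ⊕ 01100101 = 01011100
byte 5: 11011101 ⊕ 01110100 = 10101001
byte 6: 10100001 ⊕ 00100000 = 10000001
byte 7: 01100111 ⊕ 01110100 = 00010011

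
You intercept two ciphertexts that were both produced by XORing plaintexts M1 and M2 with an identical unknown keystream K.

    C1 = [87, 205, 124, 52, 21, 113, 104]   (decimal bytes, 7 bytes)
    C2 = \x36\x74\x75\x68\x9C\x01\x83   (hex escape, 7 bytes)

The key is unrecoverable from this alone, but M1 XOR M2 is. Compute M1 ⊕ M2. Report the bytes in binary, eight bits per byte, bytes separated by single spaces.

C1 ⊕ C2 = (M1 ⊕ K) ⊕ (M2 ⊕ K) = M1 ⊕ M2 — the shared key cancels under XOR.
byte 0: 57 xor 36 = 61
byte 1: cd xor 74 = b9
byte 2: 7c xor 75 = 09
byte 3: 34 xor 68 = 5c
byte 4: 15 xor 9c = 89
byte 5: 71 xor 01 = 70
byte 6: 68 xor 83 = eb

01100001 10111001 00001001 01011100 10001001 01110000 11101011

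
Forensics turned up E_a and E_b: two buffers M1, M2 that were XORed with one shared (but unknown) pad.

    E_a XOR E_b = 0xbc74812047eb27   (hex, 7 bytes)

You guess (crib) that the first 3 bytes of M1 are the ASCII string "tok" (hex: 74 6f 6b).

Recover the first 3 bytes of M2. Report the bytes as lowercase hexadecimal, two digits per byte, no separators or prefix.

c81bea

Since E_a ⊕ E_b = M1 ⊕ M2, XORing with the guessed M1 bytes yields the corresponding M2 bytes: M2 = (E_a ⊕ E_b) ⊕ M1.
byte 0: bc ⊕ 74 = c8
byte 1: 74 ⊕ 6f = 1b
byte 2: 81 ⊕ 6b = ea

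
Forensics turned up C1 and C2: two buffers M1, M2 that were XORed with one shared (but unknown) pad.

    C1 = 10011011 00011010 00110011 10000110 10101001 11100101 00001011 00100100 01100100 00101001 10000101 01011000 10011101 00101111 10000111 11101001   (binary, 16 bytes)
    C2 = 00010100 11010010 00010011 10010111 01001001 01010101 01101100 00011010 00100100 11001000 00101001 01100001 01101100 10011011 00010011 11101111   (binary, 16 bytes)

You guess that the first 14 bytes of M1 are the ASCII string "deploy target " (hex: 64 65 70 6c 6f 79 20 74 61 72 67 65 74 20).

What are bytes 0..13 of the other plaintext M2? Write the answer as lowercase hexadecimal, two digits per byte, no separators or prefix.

First, C1 ⊕ C2 = (M1 ⊕ K) ⊕ (M2 ⊕ K) = M1 ⊕ M2, so the key drops out. Then M2 = (M1 ⊕ M2) ⊕ M1 over the first 14 bytes.
byte 0: (9b ⊕ 14) ⊕ 64 = 8f ⊕ 64 = eb
byte 1: (1a ⊕ d2) ⊕ 65 = c8 ⊕ 65 = ad
byte 2: (33 ⊕ 13) ⊕ 70 = 20 ⊕ 70 = 50
byte 3: (86 ⊕ 97) ⊕ 6c = 11 ⊕ 6c = 7d
byte 4: (a9 ⊕ 49) ⊕ 6f = e0 ⊕ 6f = 8f
byte 5: (e5 ⊕ 55) ⊕ 79 = b0 ⊕ 79 = c9
byte 6: (0b ⊕ 6c) ⊕ 20 = 67 ⊕ 20 = 47
byte 7: (24 ⊕ 1a) ⊕ 74 = 3e ⊕ 74 = 4a
byte 8: (64 ⊕ 24) ⊕ 61 = 40 ⊕ 61 = 21
byte 9: (29 ⊕ c8) ⊕ 72 = e1 ⊕ 72 = 93
byte 10: (85 ⊕ 29) ⊕ 67 = ac ⊕ 67 = cb
byte 11: (58 ⊕ 61) ⊕ 65 = 39 ⊕ 65 = 5c
byte 12: (9d ⊕ 6c) ⊕ 74 = f1 ⊕ 74 = 85
byte 13: (2f ⊕ 9b) ⊕ 20 = b4 ⊕ 20 = 94

ebad507d8fc9474a2193cb5c8594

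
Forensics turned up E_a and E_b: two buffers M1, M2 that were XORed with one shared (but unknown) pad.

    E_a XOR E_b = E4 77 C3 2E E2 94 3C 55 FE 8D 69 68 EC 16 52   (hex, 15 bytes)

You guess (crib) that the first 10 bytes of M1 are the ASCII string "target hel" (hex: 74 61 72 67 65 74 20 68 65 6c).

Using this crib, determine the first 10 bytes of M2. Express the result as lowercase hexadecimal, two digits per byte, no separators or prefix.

9016b14987e01c3d9be1

Since E_a ⊕ E_b = M1 ⊕ M2, XORing with the guessed M1 bytes yields the corresponding M2 bytes: M2 = (E_a ⊕ E_b) ⊕ M1.
byte 0: e4 xor 74 = 90
byte 1: 77 xor 61 = 16
byte 2: c3 xor 72 = b1
byte 3: 2e xor 67 = 49
byte 4: e2 xor 65 = 87
byte 5: 94 xor 74 = e0
byte 6: 3c xor 20 = 1c
byte 7: 55 xor 68 = 3d
byte 8: fe xor 65 = 9b
byte 9: 8d xor 6c = e1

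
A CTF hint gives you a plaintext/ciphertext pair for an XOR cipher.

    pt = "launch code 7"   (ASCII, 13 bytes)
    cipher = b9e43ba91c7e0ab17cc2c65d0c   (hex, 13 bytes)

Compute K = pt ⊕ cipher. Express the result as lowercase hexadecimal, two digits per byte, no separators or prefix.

d5854ec77f162ad213a6a37d3b

Since cipher = pt ⊕ K, XORing both sides with pt gives K = pt ⊕ cipher.
6c xor b9 = d5
61 xor e4 = 85
75 xor 3b = 4e
6e xor a9 = c7
63 xor 1c = 7f
68 xor 7e = 16
20 xor 0a = 2a
63 xor b1 = d2
6f xor 7c = 13
64 xor c2 = a6
65 xor c6 = a3
20 xor 5d = 7d
37 xor 0c = 3b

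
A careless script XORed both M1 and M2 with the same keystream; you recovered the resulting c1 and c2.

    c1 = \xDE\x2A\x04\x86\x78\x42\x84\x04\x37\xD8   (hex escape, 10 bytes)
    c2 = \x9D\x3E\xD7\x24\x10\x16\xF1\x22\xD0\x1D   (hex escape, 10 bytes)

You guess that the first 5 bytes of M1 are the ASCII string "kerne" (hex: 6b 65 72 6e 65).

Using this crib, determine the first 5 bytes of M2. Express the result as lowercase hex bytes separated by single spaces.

28 71 a1 cc 0d

First, c1 ⊕ c2 = (M1 ⊕ K) ⊕ (M2 ⊕ K) = M1 ⊕ M2, so the key drops out. Then M2 = (M1 ⊕ M2) ⊕ M1 over the first 5 bytes.
byte 0: (de XOR 9d) XOR 6b = 43 XOR 6b = 28
byte 1: (2a XOR 3e) XOR 65 = 14 XOR 65 = 71
byte 2: (04 XOR d7) XOR 72 = d3 XOR 72 = a1
byte 3: (86 XOR 24) XOR 6e = a2 XOR 6e = cc
byte 4: (78 XOR 10) XOR 65 = 68 XOR 65 = 0d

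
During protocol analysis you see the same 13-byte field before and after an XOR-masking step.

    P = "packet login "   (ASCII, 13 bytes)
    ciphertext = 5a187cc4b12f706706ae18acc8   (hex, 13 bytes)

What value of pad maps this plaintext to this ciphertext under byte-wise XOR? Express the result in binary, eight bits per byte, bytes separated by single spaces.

Since ciphertext = P ⊕ pad, XORing both sides with P gives pad = P ⊕ ciphertext.
byte 0: 70 XOR 5a = 2a
byte 1: 61 XOR 18 = 79
byte 2: 63 XOR 7c = 1f
byte 3: 6b XOR c4 = af
byte 4: 65 XOR b1 = d4
byte 5: 74 XOR 2f = 5b
byte 6: 20 XOR 70 = 50
byte 7: 6c XOR 67 = 0b
byte 8: 6f XOR 06 = 69
byte 9: 67 XOR ae = c9
byte 10: 69 XOR 18 = 71
byte 11: 6e XOR ac = c2
byte 12: 20 XOR c8 = e8

00101010 01111001 00011111 10101111 11010100 01011011 01010000 00001011 01101001 11001001 01110001 11000010 11101000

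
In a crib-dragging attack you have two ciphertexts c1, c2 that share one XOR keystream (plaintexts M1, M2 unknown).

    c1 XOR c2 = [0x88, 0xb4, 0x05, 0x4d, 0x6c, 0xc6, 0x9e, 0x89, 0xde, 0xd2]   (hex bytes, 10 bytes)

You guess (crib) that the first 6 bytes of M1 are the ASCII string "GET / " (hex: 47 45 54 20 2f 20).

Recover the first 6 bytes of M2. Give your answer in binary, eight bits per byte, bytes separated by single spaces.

11001111 11110001 01010001 01101101 01000011 11100110

Since c1 ⊕ c2 = M1 ⊕ M2, XORing with the guessed M1 bytes yields the corresponding M2 bytes: M2 = (c1 ⊕ c2) ⊕ M1.
88 XOR 47 = cf
b4 XOR 45 = f1
05 XOR 54 = 51
4d XOR 20 = 6d
6c XOR 2f = 43
c6 XOR 20 = e6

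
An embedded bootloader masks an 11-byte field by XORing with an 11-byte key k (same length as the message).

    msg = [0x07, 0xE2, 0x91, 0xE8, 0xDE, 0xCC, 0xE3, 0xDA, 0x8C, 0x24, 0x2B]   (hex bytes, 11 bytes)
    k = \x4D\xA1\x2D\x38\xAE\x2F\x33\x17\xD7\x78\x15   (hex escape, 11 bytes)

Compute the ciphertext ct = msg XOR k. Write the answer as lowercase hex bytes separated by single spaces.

4a 43 bc d0 70 e3 d0 cd 5b 5c 3e

07 ^ 4d = 4a
e2 ^ a1 = 43
91 ^ 2d = bc
e8 ^ 38 = d0
de ^ ae = 70
cc ^ 2f = e3
e3 ^ 33 = d0
da ^ 17 = cd
8c ^ d7 = 5b
24 ^ 78 = 5c
2b ^ 15 = 3e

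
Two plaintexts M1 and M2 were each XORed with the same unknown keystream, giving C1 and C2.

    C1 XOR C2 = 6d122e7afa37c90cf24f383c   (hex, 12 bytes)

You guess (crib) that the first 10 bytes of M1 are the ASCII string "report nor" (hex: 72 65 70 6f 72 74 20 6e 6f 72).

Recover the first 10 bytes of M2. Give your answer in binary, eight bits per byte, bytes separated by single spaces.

Since C1 ⊕ C2 = M1 ⊕ M2, XORing with the guessed M1 bytes yields the corresponding M2 bytes: M2 = (C1 ⊕ C2) ⊕ M1.
109 ⊕ 114 =  31
 18 ⊕ 101 = 119
 46 ⊕ 112 =  94
122 ⊕ 111 =  21
250 ⊕ 114 = 136
 55 ⊕ 116 =  67
201 ⊕  32 = 233
 12 ⊕ 110 =  98
242 ⊕ 111 = 157
 79 ⊕ 114 =  61

00011111 01110111 01011110 00010101 10001000 01000011 11101001 01100010 10011101 00111101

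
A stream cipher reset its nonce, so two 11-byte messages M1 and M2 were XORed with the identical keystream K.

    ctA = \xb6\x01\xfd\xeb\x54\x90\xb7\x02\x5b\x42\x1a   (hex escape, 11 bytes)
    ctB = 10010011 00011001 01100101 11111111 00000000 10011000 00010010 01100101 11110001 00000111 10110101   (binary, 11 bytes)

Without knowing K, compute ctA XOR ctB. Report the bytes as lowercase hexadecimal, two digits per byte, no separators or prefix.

ctA ⊕ ctB = (M1 ⊕ K) ⊕ (M2 ⊕ K) = M1 ⊕ M2 — the shared key cancels under XOR.
182 ⊕ 147 =  37
  1 ⊕  25 =  24
253 ⊕ 101 = 152
235 ⊕ 255 =  20
 84 ⊕   0 =  84
144 ⊕ 152 =   8
183 ⊕  18 = 165
  2 ⊕ 101 = 103
 91 ⊕ 241 = 170
 66 ⊕   7 =  69
 26 ⊕ 181 = 175

251898145408a567aa45af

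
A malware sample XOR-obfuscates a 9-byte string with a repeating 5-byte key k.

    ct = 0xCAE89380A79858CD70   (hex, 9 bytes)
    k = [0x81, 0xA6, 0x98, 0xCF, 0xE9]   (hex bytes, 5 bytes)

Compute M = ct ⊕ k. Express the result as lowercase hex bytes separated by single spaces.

The 5-byte key repeats, so the effective keystream is 81 a6 98 cf e9 81 a6 98 cf.
byte 0: ca XOR 81 = 4b
byte 1: e8 XOR a6 = 4e
byte 2: 93 XOR 98 = 0b
byte 3: 80 XOR cf = 4f
byte 4: a7 XOR e9 = 4e
byte 5: 98 XOR 81 = 19
byte 6: 58 XOR a6 = fe
byte 7: cd XOR 98 = 55
byte 8: 70 XOR cf = bf

4b 4e 0b 4f 4e 19 fe 55 bf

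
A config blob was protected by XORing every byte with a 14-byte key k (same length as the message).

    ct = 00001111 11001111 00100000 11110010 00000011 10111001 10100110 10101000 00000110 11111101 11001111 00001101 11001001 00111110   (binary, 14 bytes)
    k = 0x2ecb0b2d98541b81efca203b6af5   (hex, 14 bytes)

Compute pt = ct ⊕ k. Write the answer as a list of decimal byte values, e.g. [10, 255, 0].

[33, 4, 43, 223, 155, 237, 189, 41, 233, 55, 239, 54, 163, 203]

XOR is its own inverse, so applying the key byte-wise gives the result directly.
0f ⊕ 2e = 21
cf ⊕ cb = 04
20 ⊕ 0b = 2b
f2 ⊕ 2d = df
03 ⊕ 98 = 9b
b9 ⊕ 54 = ed
a6 ⊕ 1b = bd
a8 ⊕ 81 = 29
06 ⊕ ef = e9
fd ⊕ ca = 37
cf ⊕ 20 = ef
0d ⊕ 3b = 36
c9 ⊕ 6a = a3
3e ⊕ f5 = cb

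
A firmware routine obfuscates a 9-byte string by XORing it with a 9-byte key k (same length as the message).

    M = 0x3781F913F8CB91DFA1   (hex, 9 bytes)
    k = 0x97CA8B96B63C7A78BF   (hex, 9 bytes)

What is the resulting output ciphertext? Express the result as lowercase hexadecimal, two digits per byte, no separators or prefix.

a04b72854ef7eba71e

byte 0: 37 XOR 97 = a0
byte 1: 81 XOR ca = 4b
byte 2: f9 XOR 8b = 72
byte 3: 13 XOR 96 = 85
byte 4: f8 XOR b6 = 4e
byte 5: cb XOR 3c = f7
byte 6: 91 XOR 7a = eb
byte 7: df XOR 78 = a7
byte 8: a1 XOR bf = 1e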